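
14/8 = 7/4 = 1.75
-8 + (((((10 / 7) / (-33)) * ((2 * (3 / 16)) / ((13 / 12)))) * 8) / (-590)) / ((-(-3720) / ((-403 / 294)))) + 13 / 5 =-72124669 / 13356420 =-5.40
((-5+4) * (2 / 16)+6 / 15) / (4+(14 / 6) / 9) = 297 / 4600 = 0.06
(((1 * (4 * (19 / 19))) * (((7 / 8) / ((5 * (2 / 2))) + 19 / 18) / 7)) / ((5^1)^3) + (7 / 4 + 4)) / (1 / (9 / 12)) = 906511 / 210000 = 4.32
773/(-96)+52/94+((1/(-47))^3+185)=1769154869/9967008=177.50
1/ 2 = 0.50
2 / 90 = 1 / 45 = 0.02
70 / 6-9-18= -46 / 3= -15.33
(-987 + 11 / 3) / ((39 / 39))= -2950 / 3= -983.33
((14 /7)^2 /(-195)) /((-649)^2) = -4 /82134195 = -0.00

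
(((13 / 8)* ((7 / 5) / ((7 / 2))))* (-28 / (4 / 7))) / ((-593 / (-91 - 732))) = -524251 / 11860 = -44.20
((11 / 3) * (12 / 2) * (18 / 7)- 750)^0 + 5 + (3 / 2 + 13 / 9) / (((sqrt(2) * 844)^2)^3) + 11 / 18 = 114701837012157060455 / 17349857699317874688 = 6.61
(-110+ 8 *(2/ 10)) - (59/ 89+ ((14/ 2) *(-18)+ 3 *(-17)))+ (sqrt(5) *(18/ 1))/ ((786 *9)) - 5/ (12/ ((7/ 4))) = sqrt(5)/ 393+ 1435561/ 21360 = 67.21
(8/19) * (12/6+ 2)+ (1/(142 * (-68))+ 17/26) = 5576093/2385032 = 2.34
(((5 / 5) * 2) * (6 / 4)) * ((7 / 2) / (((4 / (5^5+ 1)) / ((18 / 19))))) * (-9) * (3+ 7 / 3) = -7089768 / 19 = -373145.68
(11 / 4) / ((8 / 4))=11 / 8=1.38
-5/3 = -1.67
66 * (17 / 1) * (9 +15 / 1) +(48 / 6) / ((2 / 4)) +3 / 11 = 26944.27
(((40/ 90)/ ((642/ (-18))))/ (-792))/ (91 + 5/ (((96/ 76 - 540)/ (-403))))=1706/ 10272678273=0.00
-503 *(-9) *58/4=131283/2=65641.50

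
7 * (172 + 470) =4494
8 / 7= 1.14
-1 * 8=-8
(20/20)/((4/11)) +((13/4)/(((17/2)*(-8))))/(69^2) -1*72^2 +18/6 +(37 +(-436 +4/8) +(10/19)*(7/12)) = -137207532211/24604848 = -5576.44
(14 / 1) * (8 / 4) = 28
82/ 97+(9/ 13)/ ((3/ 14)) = 5140/ 1261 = 4.08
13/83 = 0.16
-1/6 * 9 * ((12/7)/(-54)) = 1/21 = 0.05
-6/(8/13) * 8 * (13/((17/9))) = -9126/17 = -536.82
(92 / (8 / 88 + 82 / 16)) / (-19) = -8096 / 8721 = -0.93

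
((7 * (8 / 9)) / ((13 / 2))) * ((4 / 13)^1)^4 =28672 / 3341637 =0.01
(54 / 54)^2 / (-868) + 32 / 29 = 27747 / 25172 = 1.10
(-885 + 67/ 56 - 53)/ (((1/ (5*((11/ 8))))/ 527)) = -1520582085/ 448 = -3394156.44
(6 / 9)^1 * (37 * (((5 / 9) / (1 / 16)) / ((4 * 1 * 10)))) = 148 / 27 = 5.48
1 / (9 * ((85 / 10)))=2 / 153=0.01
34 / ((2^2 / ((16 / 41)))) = 136 / 41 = 3.32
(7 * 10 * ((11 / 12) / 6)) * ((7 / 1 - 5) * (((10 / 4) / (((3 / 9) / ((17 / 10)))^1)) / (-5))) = -1309 / 24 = -54.54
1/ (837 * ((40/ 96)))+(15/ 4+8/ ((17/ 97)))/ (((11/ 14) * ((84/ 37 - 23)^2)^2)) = 579215256383651/ 180562377940131330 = 0.00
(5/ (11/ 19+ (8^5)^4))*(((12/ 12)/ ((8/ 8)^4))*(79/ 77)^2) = 118579/ 25975552083093183751719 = 0.00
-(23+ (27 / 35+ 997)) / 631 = -35727 / 22085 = -1.62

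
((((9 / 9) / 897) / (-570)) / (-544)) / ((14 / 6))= 1 / 648997440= 0.00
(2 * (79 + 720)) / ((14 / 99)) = 11300.14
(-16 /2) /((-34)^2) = -2 /289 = -0.01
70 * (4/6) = 140/3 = 46.67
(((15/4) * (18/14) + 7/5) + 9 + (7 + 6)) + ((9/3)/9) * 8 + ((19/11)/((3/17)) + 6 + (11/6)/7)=30979/660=46.94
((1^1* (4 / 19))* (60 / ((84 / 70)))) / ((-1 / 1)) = -200 / 19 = -10.53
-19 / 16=-1.19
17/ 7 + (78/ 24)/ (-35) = 327/ 140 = 2.34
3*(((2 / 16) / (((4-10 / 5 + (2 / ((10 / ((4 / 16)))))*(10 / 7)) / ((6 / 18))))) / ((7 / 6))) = 3 / 58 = 0.05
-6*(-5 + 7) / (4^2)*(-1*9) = 27 / 4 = 6.75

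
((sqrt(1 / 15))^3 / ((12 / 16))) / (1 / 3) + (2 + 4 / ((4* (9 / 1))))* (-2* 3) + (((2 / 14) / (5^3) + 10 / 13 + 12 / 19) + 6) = -3413509 / 648375 + 4* sqrt(15) / 225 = -5.20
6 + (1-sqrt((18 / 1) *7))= 7-3 *sqrt(14)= -4.22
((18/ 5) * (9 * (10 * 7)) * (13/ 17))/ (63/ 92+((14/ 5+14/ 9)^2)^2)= 1589008590000/ 330360836137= 4.81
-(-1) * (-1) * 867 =-867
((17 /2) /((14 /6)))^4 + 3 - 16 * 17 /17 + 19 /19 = 6304209 /38416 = 164.10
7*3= 21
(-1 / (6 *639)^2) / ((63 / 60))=-5 / 77172669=-0.00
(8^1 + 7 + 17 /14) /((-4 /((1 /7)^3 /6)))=-227 /115248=-0.00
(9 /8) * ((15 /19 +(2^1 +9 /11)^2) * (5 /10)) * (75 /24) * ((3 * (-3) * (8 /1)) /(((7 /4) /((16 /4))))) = -40649850 /16093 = -2525.93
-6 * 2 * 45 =-540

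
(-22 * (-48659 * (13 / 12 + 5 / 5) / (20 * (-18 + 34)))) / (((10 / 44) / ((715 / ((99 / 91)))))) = 34825976185 / 1728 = 20153921.40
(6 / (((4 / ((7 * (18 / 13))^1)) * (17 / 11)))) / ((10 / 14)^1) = 14553 / 1105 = 13.17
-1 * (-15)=15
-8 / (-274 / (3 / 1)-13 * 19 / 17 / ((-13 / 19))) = 408 / 3575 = 0.11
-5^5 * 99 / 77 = -28125 / 7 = -4017.86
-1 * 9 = -9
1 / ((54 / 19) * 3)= 19 / 162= 0.12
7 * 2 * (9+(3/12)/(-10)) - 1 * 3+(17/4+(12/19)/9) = 72373/570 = 126.97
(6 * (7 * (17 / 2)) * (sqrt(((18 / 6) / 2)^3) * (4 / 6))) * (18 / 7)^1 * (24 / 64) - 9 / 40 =-9 / 40 + 1377 * sqrt(6) / 8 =421.39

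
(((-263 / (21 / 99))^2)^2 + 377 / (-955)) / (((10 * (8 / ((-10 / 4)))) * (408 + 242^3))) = -2709269010288225089 / 519965003962880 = -5210.48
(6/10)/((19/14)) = 42/95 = 0.44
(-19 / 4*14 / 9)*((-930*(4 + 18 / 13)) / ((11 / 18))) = 8658300 / 143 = 60547.55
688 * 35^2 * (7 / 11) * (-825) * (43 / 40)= -475655250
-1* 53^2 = -2809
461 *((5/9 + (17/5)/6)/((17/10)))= 46561/153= 304.32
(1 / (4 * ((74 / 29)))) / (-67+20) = -29 / 13912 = -0.00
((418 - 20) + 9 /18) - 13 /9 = 7147 /18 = 397.06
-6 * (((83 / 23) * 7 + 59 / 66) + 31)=-86761 / 253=-342.93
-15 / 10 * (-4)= 6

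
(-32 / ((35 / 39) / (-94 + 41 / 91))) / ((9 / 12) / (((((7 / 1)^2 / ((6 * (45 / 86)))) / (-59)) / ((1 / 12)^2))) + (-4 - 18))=-2249066496 / 14846555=-151.49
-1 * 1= -1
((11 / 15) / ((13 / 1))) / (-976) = -11 / 190320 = -0.00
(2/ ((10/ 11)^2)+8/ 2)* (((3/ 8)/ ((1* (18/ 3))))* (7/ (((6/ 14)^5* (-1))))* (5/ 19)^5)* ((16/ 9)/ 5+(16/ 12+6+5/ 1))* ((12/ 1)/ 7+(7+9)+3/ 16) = -51471221109875/ 924198999552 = -55.69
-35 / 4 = -8.75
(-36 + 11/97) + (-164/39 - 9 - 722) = -2917040/3783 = -771.09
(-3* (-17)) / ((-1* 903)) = -17 / 301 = -0.06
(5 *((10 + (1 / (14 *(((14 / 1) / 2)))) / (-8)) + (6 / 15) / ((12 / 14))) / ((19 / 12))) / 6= 5.51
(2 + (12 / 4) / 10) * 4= 46 / 5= 9.20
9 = 9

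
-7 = -7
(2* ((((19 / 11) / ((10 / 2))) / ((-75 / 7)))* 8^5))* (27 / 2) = -39223296 / 1375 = -28526.03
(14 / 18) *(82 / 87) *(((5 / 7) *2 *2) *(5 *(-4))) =-32800 / 783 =-41.89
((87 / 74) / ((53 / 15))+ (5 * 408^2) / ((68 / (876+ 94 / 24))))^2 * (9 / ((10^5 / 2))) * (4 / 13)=642338021291814712881 / 99983546000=6424437289.83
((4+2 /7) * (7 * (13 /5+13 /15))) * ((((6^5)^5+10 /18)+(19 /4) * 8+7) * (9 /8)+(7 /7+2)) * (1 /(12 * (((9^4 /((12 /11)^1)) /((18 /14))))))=3326343699501775066634 /56133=59258256275306416.31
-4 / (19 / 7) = -28 / 19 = -1.47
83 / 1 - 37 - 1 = 45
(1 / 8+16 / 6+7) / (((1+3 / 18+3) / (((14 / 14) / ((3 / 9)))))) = 141 / 20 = 7.05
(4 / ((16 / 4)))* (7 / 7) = 1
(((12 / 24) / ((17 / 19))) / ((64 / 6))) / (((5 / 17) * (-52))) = -57 / 16640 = -0.00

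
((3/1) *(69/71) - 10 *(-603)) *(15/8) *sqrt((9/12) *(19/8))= 6425055 *sqrt(114)/4544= 15097.01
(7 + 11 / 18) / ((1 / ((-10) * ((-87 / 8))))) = 19865 / 24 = 827.71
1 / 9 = 0.11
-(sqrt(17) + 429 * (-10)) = 4290 - sqrt(17) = 4285.88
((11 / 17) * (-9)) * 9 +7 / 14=-1765 / 34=-51.91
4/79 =0.05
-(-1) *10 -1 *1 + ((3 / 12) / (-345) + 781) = 1090199 / 1380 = 790.00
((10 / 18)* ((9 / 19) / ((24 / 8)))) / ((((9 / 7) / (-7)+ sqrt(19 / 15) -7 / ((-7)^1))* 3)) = 0.02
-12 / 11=-1.09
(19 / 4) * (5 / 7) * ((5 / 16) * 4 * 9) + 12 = 5619 / 112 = 50.17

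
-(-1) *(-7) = -7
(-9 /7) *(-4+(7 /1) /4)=2.89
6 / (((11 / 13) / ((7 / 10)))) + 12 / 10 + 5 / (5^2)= 70 / 11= 6.36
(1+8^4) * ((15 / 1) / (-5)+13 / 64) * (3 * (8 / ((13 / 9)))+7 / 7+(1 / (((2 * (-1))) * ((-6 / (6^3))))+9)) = -511238.63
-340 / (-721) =340 / 721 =0.47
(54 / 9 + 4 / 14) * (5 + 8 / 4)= 44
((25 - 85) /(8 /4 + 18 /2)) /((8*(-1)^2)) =-15 /22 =-0.68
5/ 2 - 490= -975/ 2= -487.50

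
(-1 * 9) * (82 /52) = -369 /26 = -14.19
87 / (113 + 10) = 29 / 41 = 0.71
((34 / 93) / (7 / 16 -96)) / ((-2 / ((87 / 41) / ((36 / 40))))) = 78880 / 17490231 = 0.00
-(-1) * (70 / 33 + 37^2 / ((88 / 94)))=193309 / 132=1464.46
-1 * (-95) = 95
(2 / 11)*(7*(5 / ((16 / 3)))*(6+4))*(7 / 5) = 16.70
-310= -310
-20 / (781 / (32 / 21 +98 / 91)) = -200 / 3003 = -0.07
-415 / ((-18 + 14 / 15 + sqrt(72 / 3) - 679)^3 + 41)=6871091785903125*sqrt(6) / 647676193000214760741158 + 797228187987808125 / 647676193000214760741158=0.00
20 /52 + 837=10886 /13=837.38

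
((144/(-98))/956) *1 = -18/11711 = -0.00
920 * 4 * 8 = 29440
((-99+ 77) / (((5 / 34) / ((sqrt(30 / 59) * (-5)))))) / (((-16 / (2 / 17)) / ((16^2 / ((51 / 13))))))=-18304 * sqrt(1770) / 3009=-255.92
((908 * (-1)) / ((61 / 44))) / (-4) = 163.74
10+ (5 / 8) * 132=185 / 2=92.50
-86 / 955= -0.09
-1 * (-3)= 3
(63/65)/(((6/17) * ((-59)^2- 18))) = 357/450190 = 0.00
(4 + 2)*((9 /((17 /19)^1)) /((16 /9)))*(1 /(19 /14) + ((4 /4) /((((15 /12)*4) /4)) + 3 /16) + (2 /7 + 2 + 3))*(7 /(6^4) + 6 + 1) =290218017 /174080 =1667.15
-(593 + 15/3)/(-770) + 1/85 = 1032/1309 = 0.79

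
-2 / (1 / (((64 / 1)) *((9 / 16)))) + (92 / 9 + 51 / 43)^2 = 8708857 / 149769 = 58.15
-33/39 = -11/13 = -0.85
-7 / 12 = -0.58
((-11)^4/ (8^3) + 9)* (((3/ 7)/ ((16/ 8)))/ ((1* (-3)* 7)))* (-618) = 5947941/ 25088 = 237.08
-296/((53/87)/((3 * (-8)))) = 618048/53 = 11661.28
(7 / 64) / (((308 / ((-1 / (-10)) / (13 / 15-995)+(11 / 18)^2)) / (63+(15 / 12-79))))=-53214047 / 27210940416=-0.00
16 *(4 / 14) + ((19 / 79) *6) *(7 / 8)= 12905 / 2212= 5.83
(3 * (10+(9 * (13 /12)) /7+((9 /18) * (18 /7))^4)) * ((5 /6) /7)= 678305 /134456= 5.04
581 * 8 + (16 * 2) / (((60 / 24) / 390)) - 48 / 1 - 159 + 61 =9494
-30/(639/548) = -5480/213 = -25.73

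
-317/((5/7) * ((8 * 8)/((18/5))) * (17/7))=-139797/13600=-10.28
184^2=33856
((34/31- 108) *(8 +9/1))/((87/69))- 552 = -1792022/899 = -1993.35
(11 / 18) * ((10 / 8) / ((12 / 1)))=55 / 864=0.06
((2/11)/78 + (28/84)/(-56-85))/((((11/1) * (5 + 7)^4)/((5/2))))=-5/13797298944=-0.00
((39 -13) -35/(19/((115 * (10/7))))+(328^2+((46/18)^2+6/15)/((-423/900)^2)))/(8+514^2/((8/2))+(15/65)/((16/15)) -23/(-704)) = 3339695384030720/2055279216175893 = 1.62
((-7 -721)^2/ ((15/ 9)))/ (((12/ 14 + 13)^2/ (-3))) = -233722944/ 47045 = -4968.07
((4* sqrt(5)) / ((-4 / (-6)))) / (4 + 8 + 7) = 6* sqrt(5) / 19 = 0.71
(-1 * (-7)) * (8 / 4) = 14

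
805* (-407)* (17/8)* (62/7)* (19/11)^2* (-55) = 4047504925/4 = 1011876231.25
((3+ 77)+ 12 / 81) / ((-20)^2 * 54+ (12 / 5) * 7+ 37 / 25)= 54100 / 14592339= 0.00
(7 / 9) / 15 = 7 / 135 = 0.05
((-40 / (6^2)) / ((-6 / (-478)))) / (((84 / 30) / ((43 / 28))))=-48.55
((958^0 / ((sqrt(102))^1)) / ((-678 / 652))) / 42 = -163 * sqrt(102) / 726138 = -0.00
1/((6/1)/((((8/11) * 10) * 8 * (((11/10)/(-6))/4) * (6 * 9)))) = -24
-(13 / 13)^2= -1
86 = 86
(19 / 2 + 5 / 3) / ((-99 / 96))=-1072 / 99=-10.83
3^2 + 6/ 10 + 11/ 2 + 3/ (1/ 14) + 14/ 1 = 71.10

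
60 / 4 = 15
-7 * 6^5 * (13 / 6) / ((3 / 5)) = -196560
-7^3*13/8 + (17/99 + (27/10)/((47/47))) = -2195833/3960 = -554.50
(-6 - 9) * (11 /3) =-55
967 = 967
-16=-16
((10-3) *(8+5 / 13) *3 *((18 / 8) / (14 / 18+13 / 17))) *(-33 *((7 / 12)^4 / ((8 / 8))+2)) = -56338591617 / 3141632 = -17932.91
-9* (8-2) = -54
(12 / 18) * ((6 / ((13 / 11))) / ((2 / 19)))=418 / 13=32.15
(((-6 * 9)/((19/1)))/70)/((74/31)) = -837/49210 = -0.02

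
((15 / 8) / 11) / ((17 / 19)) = 285 / 1496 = 0.19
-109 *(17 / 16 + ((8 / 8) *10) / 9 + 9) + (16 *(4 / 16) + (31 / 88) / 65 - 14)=-126426457 / 102960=-1227.92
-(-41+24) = 17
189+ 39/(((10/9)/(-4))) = 243/5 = 48.60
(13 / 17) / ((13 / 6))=6 / 17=0.35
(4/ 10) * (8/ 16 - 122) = -243/ 5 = -48.60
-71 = -71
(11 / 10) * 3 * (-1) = -33 / 10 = -3.30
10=10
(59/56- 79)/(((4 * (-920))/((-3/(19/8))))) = -2619/97888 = -0.03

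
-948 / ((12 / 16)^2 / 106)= -535936 / 3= -178645.33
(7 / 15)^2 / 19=49 / 4275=0.01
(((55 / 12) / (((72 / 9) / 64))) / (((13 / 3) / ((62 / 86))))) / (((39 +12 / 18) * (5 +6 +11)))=465 / 66521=0.01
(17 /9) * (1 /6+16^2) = 26129 /54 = 483.87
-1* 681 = -681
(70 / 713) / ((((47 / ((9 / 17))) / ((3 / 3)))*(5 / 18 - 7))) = -11340 / 68932127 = -0.00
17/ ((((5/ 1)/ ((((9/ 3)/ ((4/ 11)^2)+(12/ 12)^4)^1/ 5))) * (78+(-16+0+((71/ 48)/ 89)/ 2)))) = 3440562/ 13244975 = 0.26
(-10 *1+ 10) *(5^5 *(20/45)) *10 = 0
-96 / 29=-3.31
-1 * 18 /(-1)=18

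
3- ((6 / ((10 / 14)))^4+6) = -3113571 / 625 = -4981.71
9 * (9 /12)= 27 /4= 6.75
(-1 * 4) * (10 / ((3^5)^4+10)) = -40 / 3486784411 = -0.00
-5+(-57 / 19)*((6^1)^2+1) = -116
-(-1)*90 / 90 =1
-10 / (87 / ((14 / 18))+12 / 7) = -14 / 159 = -0.09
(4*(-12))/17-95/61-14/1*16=-236831/1037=-228.38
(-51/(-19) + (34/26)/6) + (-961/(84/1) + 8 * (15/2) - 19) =224505/6916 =32.46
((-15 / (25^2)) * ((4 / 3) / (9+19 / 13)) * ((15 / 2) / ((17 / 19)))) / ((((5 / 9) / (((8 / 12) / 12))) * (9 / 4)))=-247 / 216750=-0.00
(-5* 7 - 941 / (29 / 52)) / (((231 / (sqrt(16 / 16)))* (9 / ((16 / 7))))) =-266384 / 140679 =-1.89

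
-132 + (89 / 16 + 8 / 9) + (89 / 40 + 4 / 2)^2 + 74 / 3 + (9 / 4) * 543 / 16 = -24019 / 3600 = -6.67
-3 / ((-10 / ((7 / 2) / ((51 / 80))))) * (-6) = -168 / 17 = -9.88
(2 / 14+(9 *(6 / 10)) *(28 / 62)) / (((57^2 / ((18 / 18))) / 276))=257692 / 1175055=0.22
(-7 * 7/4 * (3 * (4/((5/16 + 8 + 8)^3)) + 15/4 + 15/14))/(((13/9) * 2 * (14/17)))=-13609178249/547874496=-24.84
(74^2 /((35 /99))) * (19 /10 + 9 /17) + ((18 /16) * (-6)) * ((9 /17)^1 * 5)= 63940257 /1700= 37611.92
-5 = -5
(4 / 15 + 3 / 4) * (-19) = -1159 / 60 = -19.32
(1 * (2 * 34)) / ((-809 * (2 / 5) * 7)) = -170 / 5663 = -0.03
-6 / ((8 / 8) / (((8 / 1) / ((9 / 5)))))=-80 / 3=-26.67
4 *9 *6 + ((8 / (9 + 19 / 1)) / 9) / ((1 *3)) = 216.01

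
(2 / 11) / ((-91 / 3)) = -6 / 1001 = -0.01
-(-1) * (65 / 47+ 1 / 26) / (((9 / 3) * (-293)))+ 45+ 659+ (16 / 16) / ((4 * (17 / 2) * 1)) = 2142631854 / 3043391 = 704.03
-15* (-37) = 555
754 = 754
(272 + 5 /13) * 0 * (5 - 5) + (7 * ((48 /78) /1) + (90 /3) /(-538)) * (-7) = -29.76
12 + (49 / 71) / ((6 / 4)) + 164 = 176.46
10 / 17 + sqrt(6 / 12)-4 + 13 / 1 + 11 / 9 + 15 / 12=sqrt(2) / 2 + 7381 / 612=12.77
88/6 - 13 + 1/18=31/18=1.72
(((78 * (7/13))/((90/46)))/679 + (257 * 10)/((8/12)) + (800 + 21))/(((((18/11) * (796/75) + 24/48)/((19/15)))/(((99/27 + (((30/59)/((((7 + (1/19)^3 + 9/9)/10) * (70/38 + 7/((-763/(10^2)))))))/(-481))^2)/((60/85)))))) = 1751636312154415757385741769176317/1017239177214604278973205591697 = 1721.95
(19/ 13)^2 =361/ 169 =2.14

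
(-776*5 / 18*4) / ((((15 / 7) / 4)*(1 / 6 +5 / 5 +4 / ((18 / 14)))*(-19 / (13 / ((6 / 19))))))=80704 / 99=815.19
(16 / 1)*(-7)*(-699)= 78288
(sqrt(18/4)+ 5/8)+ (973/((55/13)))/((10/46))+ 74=3 * sqrt(2)/2+ 2491591/2200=1134.66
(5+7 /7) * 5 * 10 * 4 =1200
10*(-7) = -70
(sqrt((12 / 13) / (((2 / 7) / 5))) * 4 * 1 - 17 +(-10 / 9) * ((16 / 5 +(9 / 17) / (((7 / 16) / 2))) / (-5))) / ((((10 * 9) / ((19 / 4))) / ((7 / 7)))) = -1602593 / 1927800 +19 * sqrt(2730) / 1170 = 0.02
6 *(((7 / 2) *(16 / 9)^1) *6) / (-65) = -224 / 65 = -3.45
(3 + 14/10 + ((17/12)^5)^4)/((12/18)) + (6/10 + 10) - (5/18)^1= 20537409495034066486492229/12779199974824917073920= 1607.10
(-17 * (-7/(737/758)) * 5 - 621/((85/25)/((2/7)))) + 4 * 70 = 73650260/87703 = 839.77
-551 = -551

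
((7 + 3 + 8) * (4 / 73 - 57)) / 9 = -8314 / 73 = -113.89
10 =10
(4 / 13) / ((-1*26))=-2 / 169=-0.01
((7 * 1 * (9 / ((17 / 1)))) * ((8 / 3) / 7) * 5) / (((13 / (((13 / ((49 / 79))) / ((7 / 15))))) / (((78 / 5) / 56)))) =6.79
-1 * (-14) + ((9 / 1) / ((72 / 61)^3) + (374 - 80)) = 13000357 / 41472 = 313.47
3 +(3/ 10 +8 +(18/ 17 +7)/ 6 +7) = 19.64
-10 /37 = -0.27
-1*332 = -332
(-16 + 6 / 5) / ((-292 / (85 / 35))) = 629 / 5110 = 0.12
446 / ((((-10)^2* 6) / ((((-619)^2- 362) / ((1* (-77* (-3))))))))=1231.81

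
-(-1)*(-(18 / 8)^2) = -81 / 16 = -5.06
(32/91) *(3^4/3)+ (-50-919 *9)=-8311.51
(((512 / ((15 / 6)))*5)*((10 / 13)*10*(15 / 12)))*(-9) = -1152000 / 13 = -88615.38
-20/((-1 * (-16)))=-5/4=-1.25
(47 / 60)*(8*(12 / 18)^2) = 376 / 135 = 2.79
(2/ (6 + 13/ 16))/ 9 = 32/ 981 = 0.03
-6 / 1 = -6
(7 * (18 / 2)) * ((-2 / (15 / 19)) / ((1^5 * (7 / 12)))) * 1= -1368 / 5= -273.60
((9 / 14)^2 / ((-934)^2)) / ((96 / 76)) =513 / 1367854208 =0.00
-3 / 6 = -1 / 2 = -0.50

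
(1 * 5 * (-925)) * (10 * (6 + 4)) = -462500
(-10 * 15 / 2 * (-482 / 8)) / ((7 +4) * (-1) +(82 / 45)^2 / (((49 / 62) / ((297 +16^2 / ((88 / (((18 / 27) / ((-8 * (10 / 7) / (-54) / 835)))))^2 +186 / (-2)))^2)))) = 2346377684760220412742616875 / 188881606904721169762221911668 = 0.01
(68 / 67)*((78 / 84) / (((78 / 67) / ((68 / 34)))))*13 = 442 / 21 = 21.05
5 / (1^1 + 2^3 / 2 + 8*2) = 5 / 21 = 0.24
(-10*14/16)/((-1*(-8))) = -35/32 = -1.09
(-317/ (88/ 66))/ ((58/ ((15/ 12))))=-4755/ 928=-5.12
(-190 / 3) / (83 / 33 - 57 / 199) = -207955 / 7318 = -28.42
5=5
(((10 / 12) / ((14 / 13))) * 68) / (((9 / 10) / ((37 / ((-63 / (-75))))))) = 10221250 / 3969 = 2575.27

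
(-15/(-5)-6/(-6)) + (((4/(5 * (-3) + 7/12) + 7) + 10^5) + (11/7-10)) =121102778/1211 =100002.29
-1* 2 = -2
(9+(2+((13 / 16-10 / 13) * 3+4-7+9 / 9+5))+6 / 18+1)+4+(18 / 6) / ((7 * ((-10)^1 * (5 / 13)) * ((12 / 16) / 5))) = 408851 / 21840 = 18.72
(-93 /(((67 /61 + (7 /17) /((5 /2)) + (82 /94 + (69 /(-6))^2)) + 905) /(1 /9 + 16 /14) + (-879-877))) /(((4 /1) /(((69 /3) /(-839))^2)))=947135970285 /50256818489715659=0.00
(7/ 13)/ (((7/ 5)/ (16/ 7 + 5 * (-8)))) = -1320/ 91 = -14.51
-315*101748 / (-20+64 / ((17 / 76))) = -45405045 / 377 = -120437.79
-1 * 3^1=-3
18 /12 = 3 /2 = 1.50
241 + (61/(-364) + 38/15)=1328777/5460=243.37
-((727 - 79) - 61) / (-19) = 587 / 19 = 30.89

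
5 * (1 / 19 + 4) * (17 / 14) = 24.61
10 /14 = 5 /7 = 0.71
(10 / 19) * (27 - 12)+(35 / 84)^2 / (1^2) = 22075 / 2736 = 8.07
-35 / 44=-0.80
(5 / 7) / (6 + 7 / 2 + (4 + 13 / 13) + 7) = 0.03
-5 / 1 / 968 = -5 / 968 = -0.01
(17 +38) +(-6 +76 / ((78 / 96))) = 1853 / 13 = 142.54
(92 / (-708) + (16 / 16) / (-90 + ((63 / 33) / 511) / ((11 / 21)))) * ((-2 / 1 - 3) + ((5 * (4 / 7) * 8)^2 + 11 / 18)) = -3659544361 / 50079141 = -73.08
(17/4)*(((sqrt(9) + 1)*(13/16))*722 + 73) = 82263/8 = 10282.88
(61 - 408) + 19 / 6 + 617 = 1639 / 6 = 273.17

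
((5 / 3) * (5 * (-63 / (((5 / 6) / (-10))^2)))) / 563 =-75600 / 563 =-134.28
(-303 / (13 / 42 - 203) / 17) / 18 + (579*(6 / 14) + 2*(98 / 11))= 2963795798 / 11143517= 265.97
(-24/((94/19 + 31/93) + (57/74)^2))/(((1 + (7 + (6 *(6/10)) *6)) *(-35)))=50616/12834283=0.00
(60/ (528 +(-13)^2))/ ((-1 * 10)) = -6/ 697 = -0.01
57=57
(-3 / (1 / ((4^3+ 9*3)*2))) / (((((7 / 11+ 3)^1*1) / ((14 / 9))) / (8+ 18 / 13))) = -32879 / 15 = -2191.93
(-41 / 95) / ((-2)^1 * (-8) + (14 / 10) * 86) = -41 / 12958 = -0.00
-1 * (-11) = 11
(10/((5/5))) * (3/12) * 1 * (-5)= -25/2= -12.50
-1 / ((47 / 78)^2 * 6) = -1014 / 2209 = -0.46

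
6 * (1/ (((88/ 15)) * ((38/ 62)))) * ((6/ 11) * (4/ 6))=1395/ 2299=0.61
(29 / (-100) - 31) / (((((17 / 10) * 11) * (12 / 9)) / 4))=-9387 / 1870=-5.02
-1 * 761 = -761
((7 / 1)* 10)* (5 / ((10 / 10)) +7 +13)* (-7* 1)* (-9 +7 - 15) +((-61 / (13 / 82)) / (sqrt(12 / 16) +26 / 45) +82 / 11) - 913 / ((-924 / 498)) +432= 108870553185 / 519134 - 20258100* sqrt(3) / 43823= 208915.03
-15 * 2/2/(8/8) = -15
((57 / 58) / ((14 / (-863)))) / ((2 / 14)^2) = -344337 / 116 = -2968.42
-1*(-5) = 5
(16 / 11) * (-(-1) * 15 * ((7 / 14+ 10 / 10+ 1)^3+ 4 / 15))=3814 / 11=346.73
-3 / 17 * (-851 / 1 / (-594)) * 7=-5957 / 3366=-1.77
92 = 92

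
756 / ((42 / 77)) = 1386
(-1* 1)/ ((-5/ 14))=14/ 5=2.80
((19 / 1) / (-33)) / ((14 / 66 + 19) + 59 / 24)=-152 / 5721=-0.03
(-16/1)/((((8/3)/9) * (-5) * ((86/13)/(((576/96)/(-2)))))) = -1053/215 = -4.90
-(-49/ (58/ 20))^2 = -240100/ 841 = -285.49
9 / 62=0.15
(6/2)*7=21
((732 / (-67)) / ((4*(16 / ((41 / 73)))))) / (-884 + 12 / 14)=52521 / 483778592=0.00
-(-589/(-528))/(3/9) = -589/176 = -3.35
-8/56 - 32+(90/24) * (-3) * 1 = -1215/28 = -43.39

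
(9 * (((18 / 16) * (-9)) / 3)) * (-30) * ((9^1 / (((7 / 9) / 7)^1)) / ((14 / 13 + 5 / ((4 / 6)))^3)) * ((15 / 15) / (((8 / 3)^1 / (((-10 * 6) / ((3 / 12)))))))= -116757587700 / 11089567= -10528.60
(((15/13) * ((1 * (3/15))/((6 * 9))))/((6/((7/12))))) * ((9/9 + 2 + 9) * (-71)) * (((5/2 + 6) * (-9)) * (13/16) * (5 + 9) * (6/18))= 59143/576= 102.68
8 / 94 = 4 / 47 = 0.09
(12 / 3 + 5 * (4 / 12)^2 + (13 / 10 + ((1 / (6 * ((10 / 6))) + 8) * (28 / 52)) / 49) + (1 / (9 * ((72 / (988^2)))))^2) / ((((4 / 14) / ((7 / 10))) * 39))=47419653774269 / 332642700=142554.32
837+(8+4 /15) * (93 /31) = 4309 /5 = 861.80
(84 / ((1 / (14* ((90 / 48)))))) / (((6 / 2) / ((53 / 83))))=38955 / 83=469.34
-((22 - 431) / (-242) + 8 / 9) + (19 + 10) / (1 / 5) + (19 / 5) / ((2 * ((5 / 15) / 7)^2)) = 5337848 / 5445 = 980.32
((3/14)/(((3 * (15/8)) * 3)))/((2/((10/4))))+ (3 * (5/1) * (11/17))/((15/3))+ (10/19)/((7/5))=6782/2907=2.33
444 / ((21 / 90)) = 13320 / 7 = 1902.86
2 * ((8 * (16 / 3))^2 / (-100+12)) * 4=-165.49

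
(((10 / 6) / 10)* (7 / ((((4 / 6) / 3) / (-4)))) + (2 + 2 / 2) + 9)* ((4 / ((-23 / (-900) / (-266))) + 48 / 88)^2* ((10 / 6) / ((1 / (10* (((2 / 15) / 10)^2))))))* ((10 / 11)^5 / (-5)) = 59175371576236800 / 10308713459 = 5740325.58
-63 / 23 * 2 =-126 / 23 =-5.48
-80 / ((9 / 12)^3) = -5120 / 27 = -189.63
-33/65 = -0.51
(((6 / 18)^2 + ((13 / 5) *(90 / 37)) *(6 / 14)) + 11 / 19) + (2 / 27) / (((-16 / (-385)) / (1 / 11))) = 3786731 / 1062936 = 3.56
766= 766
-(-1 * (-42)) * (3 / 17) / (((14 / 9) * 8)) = -81 / 136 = -0.60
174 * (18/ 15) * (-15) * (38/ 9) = -13224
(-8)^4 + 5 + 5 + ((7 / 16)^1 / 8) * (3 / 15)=2627847 / 640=4106.01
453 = 453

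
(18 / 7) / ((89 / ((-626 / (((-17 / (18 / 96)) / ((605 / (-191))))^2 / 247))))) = -2292118460775 / 420370854848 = -5.45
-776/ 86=-388/ 43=-9.02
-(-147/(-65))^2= -21609/4225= -5.11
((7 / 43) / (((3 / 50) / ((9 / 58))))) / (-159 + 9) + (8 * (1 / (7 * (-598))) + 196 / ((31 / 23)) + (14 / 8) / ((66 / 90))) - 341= -687788523621 / 3560000444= -193.20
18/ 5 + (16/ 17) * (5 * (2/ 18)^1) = 3154/ 765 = 4.12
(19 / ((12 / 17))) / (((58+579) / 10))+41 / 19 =187387 / 72618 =2.58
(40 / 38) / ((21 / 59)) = 1180 / 399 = 2.96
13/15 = 0.87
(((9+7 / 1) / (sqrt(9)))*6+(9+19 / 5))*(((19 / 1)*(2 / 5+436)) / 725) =9286592 / 18125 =512.36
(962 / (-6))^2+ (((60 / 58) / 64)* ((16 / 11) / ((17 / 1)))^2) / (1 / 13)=234623435501 / 9126909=25706.78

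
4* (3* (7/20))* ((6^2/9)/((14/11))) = 66/5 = 13.20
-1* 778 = -778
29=29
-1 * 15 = -15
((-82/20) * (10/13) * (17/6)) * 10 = -3485/39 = -89.36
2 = 2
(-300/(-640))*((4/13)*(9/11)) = 135/1144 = 0.12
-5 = -5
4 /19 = 0.21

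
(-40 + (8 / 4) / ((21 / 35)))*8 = -880 / 3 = -293.33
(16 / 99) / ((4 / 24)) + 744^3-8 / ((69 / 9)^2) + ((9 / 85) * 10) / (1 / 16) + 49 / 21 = 122218615904357 / 296769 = 411830804.11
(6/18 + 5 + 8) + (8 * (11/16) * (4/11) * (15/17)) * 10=1580/51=30.98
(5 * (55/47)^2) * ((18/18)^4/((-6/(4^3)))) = -484000/6627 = -73.03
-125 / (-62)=125 / 62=2.02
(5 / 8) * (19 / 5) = 19 / 8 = 2.38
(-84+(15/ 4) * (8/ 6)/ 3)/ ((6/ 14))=-1729/ 9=-192.11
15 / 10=3 / 2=1.50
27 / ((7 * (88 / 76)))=513 / 154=3.33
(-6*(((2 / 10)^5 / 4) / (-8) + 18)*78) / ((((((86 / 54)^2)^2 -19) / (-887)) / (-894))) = 44375608889549654067 / 83482225000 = 531557572.76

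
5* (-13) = -65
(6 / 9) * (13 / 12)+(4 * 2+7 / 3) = 199 / 18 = 11.06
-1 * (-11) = 11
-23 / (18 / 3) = -23 / 6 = -3.83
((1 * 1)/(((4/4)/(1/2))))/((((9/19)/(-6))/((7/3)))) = -133/9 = -14.78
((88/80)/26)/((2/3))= 33/520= 0.06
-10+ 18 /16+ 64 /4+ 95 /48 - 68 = -2827 /48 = -58.90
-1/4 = -0.25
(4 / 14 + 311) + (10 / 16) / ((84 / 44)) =52351 / 168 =311.61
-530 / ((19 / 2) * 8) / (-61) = 265 / 2318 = 0.11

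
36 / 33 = 12 / 11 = 1.09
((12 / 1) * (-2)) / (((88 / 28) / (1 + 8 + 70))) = -6636 / 11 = -603.27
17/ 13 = 1.31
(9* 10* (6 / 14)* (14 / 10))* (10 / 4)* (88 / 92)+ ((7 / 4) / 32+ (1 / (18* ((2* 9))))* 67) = 30855313 / 238464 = 129.39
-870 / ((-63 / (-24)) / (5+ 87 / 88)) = -152830 / 77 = -1984.81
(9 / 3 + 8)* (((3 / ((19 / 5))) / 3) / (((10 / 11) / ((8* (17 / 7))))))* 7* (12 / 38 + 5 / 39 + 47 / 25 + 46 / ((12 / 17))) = 10287176306 / 351975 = 29227.01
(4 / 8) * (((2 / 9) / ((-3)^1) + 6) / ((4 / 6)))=40 / 9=4.44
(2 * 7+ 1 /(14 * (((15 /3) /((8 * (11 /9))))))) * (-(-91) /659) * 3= 57902 /9885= 5.86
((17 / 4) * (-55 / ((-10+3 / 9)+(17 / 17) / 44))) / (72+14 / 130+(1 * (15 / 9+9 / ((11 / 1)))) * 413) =66183975 / 2999138353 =0.02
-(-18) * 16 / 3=96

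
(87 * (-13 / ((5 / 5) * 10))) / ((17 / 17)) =-1131 / 10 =-113.10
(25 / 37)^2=625 / 1369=0.46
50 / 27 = 1.85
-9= -9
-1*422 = -422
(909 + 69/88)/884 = 80061/77792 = 1.03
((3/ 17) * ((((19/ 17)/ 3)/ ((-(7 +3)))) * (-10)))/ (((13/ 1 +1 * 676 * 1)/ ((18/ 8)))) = 171/ 796484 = 0.00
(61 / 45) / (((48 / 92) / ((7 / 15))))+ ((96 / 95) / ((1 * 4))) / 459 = 1.21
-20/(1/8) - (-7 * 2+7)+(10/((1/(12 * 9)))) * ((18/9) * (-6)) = -13113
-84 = -84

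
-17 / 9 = -1.89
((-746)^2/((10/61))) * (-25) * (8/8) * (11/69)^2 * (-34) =349149790660/4761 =73335389.76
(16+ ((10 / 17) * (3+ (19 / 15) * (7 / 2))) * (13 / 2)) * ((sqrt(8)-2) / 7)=-4531 / 357+ 4531 * sqrt(2) / 357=5.26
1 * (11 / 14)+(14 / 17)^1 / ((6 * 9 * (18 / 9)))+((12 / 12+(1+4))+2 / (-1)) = 15401 / 3213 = 4.79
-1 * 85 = -85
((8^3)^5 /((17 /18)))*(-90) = -56998682783907840 /17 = -3352863693171049.41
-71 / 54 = -1.31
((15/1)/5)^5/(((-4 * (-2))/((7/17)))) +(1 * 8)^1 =20.51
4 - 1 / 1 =3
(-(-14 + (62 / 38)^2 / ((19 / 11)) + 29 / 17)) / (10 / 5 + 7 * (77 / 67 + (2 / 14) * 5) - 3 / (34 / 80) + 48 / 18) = 1211628 / 1200325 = 1.01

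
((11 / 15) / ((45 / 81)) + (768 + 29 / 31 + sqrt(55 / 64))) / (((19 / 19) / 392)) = 49 * sqrt(55) + 234003616 / 775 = 302303.54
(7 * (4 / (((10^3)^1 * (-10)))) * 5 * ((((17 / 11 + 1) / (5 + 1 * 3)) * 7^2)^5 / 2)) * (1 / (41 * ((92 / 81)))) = -138.47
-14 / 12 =-7 / 6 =-1.17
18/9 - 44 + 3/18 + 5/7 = -41.12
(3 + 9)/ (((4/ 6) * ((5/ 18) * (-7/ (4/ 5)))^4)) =483729408/ 937890625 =0.52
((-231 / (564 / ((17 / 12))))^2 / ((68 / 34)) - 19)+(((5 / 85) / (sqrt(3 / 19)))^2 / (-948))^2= -899268359750354095 / 47752989360726528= -18.83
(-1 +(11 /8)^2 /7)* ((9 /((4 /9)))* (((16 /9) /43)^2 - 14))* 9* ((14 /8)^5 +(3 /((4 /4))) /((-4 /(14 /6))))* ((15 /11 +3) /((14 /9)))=16242601158225 /212058112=76595.05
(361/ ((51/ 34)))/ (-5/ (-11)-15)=-3971/ 240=-16.55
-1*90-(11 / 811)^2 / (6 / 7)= -355170187 / 3946326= -90.00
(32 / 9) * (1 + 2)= 32 / 3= 10.67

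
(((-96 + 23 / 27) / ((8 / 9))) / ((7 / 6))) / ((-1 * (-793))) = -367 / 3172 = -0.12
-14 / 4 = -7 / 2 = -3.50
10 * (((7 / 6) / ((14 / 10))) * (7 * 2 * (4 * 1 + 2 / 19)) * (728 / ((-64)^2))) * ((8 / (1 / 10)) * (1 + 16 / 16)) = 13620.07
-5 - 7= -12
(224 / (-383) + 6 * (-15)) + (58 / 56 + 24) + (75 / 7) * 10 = 446051 / 10724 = 41.59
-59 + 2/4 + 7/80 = -4673/80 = -58.41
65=65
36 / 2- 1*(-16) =34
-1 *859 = -859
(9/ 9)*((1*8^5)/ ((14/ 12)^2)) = 1179648/ 49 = 24074.45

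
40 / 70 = 4 / 7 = 0.57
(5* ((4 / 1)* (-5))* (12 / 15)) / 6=-40 / 3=-13.33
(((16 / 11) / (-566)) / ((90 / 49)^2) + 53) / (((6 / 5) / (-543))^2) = 10945382055403 / 1008612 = 10851925.27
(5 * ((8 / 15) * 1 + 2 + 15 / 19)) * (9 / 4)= 2841 / 76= 37.38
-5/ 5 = -1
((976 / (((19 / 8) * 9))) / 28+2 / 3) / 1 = 2.30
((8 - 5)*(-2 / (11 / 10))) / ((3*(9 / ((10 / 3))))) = -200 / 297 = -0.67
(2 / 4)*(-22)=-11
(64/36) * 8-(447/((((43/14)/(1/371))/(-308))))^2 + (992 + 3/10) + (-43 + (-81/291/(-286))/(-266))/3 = -23465999795955058543/1724727818153340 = -13605.62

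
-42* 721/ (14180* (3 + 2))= -15141/ 35450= -0.43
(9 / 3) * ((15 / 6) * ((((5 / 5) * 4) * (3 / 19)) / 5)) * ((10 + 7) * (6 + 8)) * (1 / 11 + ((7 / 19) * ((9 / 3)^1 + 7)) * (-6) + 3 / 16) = -78171219 / 15884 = -4921.38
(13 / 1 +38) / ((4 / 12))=153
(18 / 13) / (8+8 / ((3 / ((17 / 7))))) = 189 / 1976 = 0.10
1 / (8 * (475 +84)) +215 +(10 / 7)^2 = 217.04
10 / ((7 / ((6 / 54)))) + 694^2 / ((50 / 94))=1426124446 / 1575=905475.84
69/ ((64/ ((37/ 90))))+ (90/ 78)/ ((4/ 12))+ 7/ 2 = 184823/ 24960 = 7.40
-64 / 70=-0.91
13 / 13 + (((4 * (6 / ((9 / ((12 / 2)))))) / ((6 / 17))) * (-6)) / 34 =-7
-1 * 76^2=-5776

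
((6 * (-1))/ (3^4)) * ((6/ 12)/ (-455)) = 1/ 12285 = 0.00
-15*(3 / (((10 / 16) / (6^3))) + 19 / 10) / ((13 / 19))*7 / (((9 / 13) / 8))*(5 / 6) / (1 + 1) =-6907355 / 9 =-767483.89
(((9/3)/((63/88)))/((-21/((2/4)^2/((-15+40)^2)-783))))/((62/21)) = 21532489/406875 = 52.92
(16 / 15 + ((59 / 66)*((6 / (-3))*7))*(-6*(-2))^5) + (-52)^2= -3111465.12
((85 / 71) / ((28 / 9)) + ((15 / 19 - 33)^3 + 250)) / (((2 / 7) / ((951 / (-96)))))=143371820009093 / 124669184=1150018.12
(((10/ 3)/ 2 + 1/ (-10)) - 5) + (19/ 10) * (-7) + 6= -161/ 15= -10.73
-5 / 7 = -0.71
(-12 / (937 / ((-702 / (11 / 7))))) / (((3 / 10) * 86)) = 0.22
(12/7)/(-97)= -12/679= -0.02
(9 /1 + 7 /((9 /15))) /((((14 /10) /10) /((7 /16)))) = 775 /12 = 64.58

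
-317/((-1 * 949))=317/949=0.33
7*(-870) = -6090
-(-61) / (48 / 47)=2867 / 48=59.73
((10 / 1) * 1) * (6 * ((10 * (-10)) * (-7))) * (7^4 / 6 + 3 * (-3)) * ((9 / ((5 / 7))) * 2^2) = 828021600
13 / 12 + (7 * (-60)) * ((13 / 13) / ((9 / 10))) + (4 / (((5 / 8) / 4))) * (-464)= -12343.98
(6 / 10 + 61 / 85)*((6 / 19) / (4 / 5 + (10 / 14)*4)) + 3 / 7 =4905 / 9044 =0.54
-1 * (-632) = 632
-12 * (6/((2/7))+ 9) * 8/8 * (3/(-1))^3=9720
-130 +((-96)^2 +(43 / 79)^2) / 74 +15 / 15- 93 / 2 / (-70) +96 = 80566543 / 873740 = 92.21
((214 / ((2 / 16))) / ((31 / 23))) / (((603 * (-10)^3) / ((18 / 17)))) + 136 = 600243156 / 4413625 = 136.00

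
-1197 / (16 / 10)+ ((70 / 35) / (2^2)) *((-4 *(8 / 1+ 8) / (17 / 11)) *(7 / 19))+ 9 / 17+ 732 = -60011 / 2584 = -23.22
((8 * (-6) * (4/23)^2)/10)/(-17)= 384/44965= 0.01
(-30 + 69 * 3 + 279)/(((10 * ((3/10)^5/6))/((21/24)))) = 2660000/27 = 98518.52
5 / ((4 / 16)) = 20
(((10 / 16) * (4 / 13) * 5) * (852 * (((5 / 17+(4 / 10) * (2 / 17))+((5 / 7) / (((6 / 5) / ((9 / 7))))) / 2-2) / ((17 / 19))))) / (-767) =430216335 / 282398662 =1.52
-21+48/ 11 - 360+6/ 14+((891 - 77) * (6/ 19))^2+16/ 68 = 31046508476/ 472549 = 65700.08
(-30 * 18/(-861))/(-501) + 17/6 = 814433/287574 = 2.83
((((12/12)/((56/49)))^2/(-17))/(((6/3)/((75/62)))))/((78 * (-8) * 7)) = 175/28061696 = 0.00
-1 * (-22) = 22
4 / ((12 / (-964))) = -964 / 3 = -321.33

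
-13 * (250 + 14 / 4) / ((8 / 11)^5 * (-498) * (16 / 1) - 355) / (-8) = -1061487141 / 5092296464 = -0.21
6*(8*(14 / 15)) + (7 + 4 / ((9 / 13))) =2591 / 45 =57.58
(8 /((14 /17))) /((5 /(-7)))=-68 /5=-13.60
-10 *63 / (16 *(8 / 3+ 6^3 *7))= -945 / 36352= -0.03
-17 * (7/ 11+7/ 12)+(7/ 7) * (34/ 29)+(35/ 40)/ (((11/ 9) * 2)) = -294059/ 15312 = -19.20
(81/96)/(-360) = -3/1280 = -0.00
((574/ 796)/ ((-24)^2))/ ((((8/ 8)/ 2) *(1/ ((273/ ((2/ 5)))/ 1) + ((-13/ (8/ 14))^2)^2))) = 522340/ 55882078899369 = 0.00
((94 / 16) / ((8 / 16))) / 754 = 47 / 3016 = 0.02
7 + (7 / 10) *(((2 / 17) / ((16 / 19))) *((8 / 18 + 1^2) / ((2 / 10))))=7.71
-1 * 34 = -34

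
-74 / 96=-37 / 48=-0.77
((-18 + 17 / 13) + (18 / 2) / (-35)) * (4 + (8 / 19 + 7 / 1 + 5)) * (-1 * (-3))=-555264 / 665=-834.98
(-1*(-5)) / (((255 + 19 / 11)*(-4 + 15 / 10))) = -11 / 1412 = -0.01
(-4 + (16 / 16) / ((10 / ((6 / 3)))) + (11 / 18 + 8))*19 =8227 / 90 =91.41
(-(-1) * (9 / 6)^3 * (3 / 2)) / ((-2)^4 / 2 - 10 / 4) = 81 / 88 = 0.92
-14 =-14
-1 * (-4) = 4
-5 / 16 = -0.31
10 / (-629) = -10 / 629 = -0.02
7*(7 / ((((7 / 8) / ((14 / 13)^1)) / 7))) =5488 / 13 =422.15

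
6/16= 3/8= 0.38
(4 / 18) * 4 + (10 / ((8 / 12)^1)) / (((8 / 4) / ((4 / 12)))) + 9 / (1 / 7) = 1195 / 18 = 66.39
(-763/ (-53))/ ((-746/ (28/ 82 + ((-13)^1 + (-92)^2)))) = -264383315/ 1621058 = -163.09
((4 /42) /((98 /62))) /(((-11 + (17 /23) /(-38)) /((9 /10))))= -0.00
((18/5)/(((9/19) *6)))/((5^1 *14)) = 19/1050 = 0.02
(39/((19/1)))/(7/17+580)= 17/4807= 0.00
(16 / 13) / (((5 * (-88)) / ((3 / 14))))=-3 / 5005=-0.00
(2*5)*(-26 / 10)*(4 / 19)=-104 / 19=-5.47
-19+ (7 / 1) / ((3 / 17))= 62 / 3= 20.67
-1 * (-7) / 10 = 0.70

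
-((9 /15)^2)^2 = -81 /625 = -0.13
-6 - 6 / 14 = -45 / 7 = -6.43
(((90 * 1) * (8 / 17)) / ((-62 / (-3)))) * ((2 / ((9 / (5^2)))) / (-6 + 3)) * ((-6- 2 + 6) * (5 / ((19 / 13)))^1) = 260000 / 10013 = 25.97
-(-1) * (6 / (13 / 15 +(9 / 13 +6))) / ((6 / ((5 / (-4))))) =-975 / 5896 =-0.17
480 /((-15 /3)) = -96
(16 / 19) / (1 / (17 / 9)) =272 / 171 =1.59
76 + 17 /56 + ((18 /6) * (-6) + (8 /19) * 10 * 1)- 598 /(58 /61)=-17477361 /30856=-566.42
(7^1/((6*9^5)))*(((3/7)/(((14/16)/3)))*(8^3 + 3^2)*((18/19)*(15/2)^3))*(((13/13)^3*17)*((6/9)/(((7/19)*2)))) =92.98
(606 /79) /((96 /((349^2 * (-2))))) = -19465.03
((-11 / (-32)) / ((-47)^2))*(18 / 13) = 0.00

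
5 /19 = 0.26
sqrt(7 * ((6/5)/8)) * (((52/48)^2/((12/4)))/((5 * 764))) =0.00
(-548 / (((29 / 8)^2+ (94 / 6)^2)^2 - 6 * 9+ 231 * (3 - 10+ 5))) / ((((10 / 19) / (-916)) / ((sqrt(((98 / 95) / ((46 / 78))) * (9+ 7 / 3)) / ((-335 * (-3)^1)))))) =388595515392 * sqrt(482885) / 4240334374308625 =0.06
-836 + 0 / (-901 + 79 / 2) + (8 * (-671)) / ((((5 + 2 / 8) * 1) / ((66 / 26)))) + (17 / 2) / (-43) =-26856595 / 7826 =-3431.71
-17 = -17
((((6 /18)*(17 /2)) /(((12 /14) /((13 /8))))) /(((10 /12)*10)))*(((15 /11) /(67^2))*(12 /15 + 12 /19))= 26299 /93820100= 0.00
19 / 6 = 3.17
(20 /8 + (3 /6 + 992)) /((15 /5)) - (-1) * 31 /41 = 40888 /123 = 332.42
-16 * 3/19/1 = -48/19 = -2.53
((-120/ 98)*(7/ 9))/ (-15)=4/ 63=0.06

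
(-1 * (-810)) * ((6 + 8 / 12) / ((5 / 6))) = 6480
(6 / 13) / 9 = 0.05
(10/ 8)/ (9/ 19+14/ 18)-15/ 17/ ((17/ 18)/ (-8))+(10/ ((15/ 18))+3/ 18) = 15317681/ 742152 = 20.64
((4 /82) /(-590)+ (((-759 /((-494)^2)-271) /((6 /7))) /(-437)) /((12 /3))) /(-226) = -5596719262907 /6996178610640960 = -0.00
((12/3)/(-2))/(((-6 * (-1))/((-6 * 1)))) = 2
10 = 10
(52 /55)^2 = 2704 /3025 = 0.89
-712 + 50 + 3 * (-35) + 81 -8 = -694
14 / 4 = 7 / 2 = 3.50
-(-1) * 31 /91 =31 /91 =0.34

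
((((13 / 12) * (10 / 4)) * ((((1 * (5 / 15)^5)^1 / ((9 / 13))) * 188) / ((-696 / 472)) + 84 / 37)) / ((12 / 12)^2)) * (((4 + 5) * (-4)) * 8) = -2768309440 / 2346651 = -1179.69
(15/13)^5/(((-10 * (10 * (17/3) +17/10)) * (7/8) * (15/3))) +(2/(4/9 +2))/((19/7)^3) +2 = 2.04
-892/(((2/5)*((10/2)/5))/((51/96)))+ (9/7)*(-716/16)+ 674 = -63641/112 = -568.22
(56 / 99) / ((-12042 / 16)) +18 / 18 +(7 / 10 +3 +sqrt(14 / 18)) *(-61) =-278.50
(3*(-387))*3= -3483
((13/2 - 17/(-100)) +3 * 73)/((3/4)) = 22567/75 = 300.89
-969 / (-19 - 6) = 969 / 25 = 38.76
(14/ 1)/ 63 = 2/ 9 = 0.22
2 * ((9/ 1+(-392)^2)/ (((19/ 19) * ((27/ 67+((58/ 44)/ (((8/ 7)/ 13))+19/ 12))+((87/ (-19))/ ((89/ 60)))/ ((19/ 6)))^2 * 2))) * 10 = 1985223635817180028807680/ 330953917138360487689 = 5998.49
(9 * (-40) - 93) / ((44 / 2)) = -453 / 22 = -20.59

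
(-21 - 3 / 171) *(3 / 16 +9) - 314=-77079 / 152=-507.10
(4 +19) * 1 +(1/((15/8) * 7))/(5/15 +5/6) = 5651/245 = 23.07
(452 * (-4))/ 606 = -904/ 303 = -2.98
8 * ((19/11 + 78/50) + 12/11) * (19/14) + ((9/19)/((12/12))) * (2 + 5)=265693/5225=50.85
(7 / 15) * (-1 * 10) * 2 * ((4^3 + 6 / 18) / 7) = -772 / 9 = -85.78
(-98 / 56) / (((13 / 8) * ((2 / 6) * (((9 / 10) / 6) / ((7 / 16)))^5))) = -367653125 / 539136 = -681.93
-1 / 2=-0.50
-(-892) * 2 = 1784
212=212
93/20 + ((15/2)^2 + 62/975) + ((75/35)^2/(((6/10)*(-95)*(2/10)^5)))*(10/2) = -2174479901/1815450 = -1197.76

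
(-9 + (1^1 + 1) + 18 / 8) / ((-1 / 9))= 171 / 4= 42.75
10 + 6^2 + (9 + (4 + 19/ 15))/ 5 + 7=4189/ 75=55.85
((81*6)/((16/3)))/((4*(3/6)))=729/16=45.56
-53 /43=-1.23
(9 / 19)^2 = 0.22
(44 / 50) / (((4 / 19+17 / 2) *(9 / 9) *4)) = 209 / 8275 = 0.03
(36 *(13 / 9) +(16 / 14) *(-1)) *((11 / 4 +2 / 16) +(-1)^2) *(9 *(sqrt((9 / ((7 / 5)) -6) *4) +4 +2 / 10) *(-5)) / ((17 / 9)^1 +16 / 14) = -4693059 / 382 -1117395 *sqrt(21) / 1337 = -16115.37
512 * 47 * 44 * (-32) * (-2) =67764224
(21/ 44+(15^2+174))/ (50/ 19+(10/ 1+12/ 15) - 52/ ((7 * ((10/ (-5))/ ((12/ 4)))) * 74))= 432482085/ 14704316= 29.41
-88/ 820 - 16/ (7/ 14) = -6582/ 205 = -32.11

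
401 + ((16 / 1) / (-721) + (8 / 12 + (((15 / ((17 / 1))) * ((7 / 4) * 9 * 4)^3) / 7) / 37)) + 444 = 2309489986 / 1360527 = 1697.50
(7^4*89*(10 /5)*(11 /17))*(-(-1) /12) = 23044.89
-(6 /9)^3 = -0.30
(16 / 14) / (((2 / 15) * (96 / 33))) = 165 / 56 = 2.95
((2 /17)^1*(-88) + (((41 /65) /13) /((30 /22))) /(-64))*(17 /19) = -142778867 /15412800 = -9.26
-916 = -916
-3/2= -1.50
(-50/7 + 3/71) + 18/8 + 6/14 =-8791/1988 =-4.42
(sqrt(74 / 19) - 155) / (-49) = 3.12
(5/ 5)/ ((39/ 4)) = 4/ 39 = 0.10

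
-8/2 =-4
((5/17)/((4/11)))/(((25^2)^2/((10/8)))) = 11/4250000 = 0.00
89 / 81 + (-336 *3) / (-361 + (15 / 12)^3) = 7270603 / 1861299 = 3.91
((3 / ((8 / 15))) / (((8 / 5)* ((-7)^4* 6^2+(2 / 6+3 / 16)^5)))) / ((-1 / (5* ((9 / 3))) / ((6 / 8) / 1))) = -10077696000 / 22024245543673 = -0.00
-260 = -260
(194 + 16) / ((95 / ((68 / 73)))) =2856 / 1387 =2.06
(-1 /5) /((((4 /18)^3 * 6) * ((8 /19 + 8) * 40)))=-4617 /512000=-0.01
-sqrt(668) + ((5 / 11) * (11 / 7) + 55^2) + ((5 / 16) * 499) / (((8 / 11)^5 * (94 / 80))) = 79302245135 / 21561344 - 2 * sqrt(167) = 3652.14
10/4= 5/2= 2.50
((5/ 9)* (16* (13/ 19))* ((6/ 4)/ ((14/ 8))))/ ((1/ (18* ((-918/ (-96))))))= 119340/ 133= 897.29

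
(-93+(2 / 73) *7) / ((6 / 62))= -210025 / 219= -959.02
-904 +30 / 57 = -17166 / 19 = -903.47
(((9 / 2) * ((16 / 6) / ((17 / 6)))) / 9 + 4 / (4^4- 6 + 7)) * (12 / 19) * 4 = 101952 / 83011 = 1.23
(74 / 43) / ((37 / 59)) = 2.74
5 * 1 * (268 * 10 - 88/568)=951345/71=13399.23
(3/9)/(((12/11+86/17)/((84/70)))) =187/2875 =0.07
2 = 2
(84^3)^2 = 351298031616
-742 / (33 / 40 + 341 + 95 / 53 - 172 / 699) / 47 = -1099554960 / 23915253977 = -0.05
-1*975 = -975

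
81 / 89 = 0.91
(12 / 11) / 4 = 3 / 11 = 0.27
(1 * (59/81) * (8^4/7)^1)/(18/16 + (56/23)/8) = 44466176/149121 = 298.19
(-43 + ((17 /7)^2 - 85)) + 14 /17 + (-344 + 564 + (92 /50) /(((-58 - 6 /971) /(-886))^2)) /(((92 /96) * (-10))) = -89759088387383061 /474842789274875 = -189.03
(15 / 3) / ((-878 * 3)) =-5 / 2634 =-0.00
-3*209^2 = -131043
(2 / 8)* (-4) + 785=784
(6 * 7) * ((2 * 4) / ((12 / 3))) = 84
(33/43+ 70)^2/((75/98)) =6543.83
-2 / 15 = -0.13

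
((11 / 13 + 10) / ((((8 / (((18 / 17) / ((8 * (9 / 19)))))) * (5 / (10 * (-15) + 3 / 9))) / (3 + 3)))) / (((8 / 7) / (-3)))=178.59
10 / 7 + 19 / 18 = 2.48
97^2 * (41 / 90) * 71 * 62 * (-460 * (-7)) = 546805954436 / 9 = 60756217159.56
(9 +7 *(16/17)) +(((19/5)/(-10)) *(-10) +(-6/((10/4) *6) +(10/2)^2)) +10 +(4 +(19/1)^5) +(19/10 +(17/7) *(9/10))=1473315839/595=2476161.07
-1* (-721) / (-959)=-103 / 137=-0.75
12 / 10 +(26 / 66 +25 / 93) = 3176 / 1705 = 1.86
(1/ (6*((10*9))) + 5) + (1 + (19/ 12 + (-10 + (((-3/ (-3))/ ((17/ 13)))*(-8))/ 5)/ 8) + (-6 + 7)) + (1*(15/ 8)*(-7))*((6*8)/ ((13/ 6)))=-33843271/ 119340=-283.59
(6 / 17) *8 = 48 / 17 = 2.82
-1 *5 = -5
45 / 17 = 2.65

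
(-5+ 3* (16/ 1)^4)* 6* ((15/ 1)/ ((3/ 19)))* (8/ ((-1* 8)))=-112063710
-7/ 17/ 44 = -7/ 748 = -0.01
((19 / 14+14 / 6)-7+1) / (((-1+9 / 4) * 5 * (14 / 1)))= -97 / 3675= -0.03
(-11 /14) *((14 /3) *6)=-22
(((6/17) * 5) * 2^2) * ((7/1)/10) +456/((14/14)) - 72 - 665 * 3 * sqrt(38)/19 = 6612/17 - 105 * sqrt(38) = -258.32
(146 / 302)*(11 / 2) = 803 / 302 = 2.66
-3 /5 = -0.60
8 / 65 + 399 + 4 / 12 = 77894 / 195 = 399.46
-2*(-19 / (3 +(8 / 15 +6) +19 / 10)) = 1140 / 343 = 3.32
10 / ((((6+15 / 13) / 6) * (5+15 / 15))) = 130 / 93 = 1.40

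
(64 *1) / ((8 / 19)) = 152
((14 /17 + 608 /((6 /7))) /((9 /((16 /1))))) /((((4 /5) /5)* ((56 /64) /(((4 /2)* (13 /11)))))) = 107619200 /5049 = 21314.95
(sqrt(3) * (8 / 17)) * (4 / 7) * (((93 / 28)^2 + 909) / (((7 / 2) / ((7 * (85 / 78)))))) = 184950 * sqrt(3) / 343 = 933.94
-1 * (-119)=119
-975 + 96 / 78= -973.77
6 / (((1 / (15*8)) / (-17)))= -12240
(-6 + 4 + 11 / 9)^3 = -343 / 729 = -0.47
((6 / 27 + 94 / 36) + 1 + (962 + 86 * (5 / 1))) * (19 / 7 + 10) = 745375 / 42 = 17747.02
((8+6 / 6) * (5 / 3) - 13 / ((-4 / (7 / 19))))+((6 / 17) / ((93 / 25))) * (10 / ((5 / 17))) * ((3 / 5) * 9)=79201 / 2356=33.62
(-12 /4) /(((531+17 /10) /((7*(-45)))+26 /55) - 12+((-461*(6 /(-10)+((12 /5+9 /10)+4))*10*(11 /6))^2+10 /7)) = -23100 /24690225094699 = -0.00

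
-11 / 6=-1.83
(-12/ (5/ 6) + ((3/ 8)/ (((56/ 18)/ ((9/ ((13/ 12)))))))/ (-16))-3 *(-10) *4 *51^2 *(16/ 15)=19388884419/ 58240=332913.54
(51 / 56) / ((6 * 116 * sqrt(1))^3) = 0.00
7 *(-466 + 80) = -2702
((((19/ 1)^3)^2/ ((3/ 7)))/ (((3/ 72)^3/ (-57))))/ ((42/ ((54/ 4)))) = -27802986569856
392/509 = 0.77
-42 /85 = -0.49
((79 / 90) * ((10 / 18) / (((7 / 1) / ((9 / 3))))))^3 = 493039 / 54010152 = 0.01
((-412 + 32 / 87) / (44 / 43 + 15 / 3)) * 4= -879952 / 3219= -273.36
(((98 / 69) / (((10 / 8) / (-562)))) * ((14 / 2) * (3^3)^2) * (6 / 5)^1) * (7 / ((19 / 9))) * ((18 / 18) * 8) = -1133205002496 / 10925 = -103725858.35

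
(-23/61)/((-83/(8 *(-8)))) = -1472/5063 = -0.29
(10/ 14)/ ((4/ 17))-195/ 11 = -4525/ 308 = -14.69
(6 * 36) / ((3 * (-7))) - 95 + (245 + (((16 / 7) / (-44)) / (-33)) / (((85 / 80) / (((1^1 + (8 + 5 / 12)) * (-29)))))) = 18053282 / 129591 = 139.31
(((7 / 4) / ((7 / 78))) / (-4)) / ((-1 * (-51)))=-13 / 136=-0.10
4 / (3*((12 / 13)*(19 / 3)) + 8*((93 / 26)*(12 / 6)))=13 / 243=0.05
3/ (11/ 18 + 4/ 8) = 27/ 10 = 2.70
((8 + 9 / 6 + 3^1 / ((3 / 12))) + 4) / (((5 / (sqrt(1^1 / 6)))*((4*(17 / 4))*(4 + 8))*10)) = sqrt(6) / 2400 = 0.00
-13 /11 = -1.18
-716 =-716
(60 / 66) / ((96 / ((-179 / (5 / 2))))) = -0.68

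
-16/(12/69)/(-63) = 92/63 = 1.46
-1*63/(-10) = 63/10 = 6.30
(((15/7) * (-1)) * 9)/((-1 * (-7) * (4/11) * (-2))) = 3.79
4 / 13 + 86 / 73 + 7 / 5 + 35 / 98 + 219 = 14763597 / 66430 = 222.24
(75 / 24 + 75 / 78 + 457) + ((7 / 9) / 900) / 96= 4661031691 / 10108800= 461.09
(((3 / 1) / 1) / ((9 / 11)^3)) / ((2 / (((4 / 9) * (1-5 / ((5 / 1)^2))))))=0.97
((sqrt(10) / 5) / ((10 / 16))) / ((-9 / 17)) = -136*sqrt(10) / 225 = -1.91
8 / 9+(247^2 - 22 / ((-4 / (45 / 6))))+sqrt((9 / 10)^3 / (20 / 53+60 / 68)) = 27 * sqrt(409054) / 22700+2197841 / 36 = 61051.90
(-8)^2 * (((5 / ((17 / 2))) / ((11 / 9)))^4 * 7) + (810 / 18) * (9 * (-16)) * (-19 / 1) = 150584341198320 / 1222830961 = 123144.04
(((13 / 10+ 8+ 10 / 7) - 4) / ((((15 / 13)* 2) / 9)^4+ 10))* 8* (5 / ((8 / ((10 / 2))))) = 1089630711 / 64804348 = 16.81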